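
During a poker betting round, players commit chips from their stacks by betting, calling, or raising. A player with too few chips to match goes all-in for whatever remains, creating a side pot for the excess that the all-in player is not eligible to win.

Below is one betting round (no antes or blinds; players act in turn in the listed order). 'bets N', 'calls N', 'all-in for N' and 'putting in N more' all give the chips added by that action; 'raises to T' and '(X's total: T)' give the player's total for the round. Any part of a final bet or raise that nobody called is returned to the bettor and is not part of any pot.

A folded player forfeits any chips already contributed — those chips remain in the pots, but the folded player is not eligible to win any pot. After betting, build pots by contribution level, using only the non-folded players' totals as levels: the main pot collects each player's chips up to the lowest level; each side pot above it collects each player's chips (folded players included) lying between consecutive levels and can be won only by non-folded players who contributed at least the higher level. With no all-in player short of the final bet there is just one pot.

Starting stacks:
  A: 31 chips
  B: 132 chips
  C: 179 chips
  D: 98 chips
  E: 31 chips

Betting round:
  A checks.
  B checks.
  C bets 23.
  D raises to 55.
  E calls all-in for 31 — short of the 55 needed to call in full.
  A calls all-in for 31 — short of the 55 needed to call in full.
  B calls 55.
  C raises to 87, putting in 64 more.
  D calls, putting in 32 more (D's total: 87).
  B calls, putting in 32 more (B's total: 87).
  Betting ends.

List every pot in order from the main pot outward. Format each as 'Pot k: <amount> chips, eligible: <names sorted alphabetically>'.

Contributions: A=31, B=87, C=87, D=87, E=31
Pot levels (distinct totals of non-folded players): 31, 87
Layer 1-31: 31 each from A, B, C, D, E = 31*5 = 155 chips; eligible A, B, C, D, E
Layer 32-87: 56 each from B, C, D = 56*3 = 168 chips; eligible B, C, D

Pot 1: 155 chips, eligible: A, B, C, D, E
Pot 2: 168 chips, eligible: B, C, D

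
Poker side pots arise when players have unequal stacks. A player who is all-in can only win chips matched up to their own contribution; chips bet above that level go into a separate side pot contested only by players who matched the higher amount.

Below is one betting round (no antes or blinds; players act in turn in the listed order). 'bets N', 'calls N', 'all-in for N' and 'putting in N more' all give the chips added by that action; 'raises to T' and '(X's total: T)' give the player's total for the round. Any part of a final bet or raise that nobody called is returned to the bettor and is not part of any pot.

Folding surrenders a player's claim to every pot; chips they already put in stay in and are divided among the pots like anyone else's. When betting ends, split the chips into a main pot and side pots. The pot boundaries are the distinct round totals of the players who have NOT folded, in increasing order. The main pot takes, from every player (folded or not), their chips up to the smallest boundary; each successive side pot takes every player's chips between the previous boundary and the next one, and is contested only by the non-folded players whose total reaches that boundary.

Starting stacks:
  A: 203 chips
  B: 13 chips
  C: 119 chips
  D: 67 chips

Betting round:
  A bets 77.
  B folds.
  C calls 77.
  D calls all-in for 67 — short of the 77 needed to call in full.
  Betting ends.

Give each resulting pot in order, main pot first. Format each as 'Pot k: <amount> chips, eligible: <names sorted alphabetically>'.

Contributions: A=77, C=77, D=67
Folded: B
Pot levels (distinct totals of non-folded players): 67, 77
Layer 1-67: 67 each from A, C, D = 67*3 = 201 chips; eligible A, C, D
Layer 68-77: 10 each from A, C = 10*2 = 20 chips; eligible A, C

Pot 1: 201 chips, eligible: A, C, D
Pot 2: 20 chips, eligible: A, C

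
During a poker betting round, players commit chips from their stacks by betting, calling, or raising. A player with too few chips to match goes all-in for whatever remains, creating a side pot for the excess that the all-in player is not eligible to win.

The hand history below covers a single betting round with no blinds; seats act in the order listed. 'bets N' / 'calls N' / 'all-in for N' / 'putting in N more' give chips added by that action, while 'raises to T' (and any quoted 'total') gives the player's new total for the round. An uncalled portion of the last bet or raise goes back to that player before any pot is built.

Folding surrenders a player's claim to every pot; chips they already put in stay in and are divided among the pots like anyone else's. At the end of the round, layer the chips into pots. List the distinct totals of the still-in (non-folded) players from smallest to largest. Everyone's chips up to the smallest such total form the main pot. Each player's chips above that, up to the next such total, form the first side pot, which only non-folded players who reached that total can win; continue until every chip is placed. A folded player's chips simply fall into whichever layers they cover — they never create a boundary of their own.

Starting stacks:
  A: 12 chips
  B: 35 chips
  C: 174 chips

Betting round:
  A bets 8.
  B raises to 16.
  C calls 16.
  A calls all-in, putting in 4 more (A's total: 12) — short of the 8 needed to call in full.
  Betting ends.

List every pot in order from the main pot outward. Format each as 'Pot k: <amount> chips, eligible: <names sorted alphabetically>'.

Pot 1: 36 chips, eligible: A, B, C
Pot 2: 8 chips, eligible: B, C

Derivation:
Contributions: A=12, B=16, C=16
Pot levels (distinct totals of non-folded players): 12, 16
Layer 1-12: 12 each from A, B, C = 12*3 = 36 chips; eligible A, B, C
Layer 13-16: 4 each from B, C = 4*2 = 8 chips; eligible B, C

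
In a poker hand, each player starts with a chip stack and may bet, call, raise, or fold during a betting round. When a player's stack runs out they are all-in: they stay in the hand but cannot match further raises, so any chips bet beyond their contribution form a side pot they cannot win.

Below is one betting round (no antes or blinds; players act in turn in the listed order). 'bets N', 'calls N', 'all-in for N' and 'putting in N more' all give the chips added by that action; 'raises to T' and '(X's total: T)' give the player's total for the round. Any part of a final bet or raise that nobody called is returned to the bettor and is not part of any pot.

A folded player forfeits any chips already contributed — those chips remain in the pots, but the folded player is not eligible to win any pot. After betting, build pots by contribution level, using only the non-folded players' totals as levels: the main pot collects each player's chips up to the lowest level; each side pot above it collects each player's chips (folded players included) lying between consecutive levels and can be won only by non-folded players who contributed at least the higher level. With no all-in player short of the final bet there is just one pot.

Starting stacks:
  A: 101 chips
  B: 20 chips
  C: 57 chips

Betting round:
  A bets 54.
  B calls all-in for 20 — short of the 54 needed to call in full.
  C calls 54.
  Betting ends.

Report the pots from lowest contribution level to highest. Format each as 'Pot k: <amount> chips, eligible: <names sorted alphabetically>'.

Contributions: A=54, B=20, C=54
Pot levels (distinct totals of non-folded players): 20, 54
Layer 1-20: 20 each from A, B, C = 20*3 = 60 chips; eligible A, B, C
Layer 21-54: 34 each from A, C = 34*2 = 68 chips; eligible A, C

Pot 1: 60 chips, eligible: A, B, C
Pot 2: 68 chips, eligible: A, C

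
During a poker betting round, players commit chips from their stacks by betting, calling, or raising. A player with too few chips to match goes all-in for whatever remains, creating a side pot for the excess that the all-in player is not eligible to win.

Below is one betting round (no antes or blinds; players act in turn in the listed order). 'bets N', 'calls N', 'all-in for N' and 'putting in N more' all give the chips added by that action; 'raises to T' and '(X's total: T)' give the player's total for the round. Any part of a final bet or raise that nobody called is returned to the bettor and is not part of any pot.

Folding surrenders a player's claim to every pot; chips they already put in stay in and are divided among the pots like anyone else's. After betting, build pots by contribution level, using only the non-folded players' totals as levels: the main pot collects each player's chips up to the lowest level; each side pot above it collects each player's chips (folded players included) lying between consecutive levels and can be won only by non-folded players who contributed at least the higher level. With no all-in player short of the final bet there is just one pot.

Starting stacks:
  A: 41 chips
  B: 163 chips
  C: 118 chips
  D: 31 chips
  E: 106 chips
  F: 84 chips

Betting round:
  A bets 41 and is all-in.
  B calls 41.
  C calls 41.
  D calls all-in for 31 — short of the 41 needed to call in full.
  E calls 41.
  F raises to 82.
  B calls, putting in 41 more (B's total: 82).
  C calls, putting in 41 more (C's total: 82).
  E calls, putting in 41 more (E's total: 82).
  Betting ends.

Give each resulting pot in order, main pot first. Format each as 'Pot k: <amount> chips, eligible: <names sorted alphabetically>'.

Contributions: A=41, B=82, C=82, D=31, E=82, F=82
Pot levels (distinct totals of non-folded players): 31, 41, 82
Layer 1-31: 31 each from A, B, C, D, E, F = 31*6 = 186 chips; eligible A, B, C, D, E, F
Layer 32-41: 10 each from A, B, C, E, F = 10*5 = 50 chips; eligible A, B, C, E, F
Layer 42-82: 41 each from B, C, E, F = 41*4 = 164 chips; eligible B, C, E, F

Pot 1: 186 chips, eligible: A, B, C, D, E, F
Pot 2: 50 chips, eligible: A, B, C, E, F
Pot 3: 164 chips, eligible: B, C, E, F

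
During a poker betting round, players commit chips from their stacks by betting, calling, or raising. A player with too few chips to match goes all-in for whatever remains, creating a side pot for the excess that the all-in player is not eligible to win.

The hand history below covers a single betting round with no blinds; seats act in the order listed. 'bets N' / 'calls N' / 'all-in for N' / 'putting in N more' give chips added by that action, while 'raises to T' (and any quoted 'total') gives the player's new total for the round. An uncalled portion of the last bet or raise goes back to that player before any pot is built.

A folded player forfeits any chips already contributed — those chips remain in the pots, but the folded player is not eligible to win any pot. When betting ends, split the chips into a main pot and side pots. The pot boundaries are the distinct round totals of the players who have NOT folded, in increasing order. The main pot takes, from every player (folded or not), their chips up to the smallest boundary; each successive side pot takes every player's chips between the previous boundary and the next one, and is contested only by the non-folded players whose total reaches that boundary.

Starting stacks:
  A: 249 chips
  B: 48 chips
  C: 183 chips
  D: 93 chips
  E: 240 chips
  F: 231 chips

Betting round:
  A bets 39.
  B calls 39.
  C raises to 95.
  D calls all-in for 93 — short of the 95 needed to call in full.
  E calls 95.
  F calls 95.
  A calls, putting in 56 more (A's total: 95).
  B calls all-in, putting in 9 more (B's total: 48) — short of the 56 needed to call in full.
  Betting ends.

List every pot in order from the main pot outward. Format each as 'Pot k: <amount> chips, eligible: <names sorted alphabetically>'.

Contributions: A=95, B=48, C=95, D=93, E=95, F=95
Pot levels (distinct totals of non-folded players): 48, 93, 95
Layer 1-48: 48 each from A, B, C, D, E, F = 48*6 = 288 chips; eligible A, B, C, D, E, F
Layer 49-93: 45 each from A, C, D, E, F = 45*5 = 225 chips; eligible A, C, D, E, F
Layer 94-95: 2 each from A, C, E, F = 2*4 = 8 chips; eligible A, C, E, F

Pot 1: 288 chips, eligible: A, B, C, D, E, F
Pot 2: 225 chips, eligible: A, C, D, E, F
Pot 3: 8 chips, eligible: A, C, E, F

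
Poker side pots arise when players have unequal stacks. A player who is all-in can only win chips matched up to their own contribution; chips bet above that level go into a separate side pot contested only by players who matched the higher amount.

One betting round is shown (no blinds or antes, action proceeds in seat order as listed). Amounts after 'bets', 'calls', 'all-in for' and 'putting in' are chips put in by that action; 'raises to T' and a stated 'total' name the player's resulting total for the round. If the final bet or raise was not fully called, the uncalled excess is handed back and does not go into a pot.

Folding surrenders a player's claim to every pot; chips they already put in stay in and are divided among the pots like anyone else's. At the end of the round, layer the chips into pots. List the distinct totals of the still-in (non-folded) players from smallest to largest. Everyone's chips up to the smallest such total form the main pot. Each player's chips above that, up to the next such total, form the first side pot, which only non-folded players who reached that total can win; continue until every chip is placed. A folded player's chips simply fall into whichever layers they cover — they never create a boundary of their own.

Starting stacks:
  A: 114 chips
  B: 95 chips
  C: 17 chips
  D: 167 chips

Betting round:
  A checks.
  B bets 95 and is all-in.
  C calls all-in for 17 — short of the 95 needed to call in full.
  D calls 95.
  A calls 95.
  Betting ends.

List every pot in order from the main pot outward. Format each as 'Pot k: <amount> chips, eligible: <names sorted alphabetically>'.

Pot 1: 68 chips, eligible: A, B, C, D
Pot 2: 234 chips, eligible: A, B, D

Derivation:
Contributions: A=95, B=95, C=17, D=95
Pot levels (distinct totals of non-folded players): 17, 95
Layer 1-17: 17 each from A, B, C, D = 17*4 = 68 chips; eligible A, B, C, D
Layer 18-95: 78 each from A, B, D = 78*3 = 234 chips; eligible A, B, D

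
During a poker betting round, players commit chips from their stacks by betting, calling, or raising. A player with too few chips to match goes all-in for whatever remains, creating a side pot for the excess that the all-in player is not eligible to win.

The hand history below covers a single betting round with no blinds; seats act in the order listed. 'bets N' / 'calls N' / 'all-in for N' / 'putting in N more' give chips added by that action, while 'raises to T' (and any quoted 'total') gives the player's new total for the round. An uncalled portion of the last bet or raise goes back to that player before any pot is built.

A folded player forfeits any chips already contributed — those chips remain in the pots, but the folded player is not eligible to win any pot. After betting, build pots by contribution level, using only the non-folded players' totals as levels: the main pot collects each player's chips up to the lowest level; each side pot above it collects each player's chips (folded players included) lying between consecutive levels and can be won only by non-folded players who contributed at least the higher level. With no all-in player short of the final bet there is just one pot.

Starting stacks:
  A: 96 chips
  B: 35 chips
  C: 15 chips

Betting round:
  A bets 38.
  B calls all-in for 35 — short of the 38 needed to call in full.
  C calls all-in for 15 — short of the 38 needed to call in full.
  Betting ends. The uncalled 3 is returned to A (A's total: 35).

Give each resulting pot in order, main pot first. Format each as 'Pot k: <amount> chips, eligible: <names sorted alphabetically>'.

Contributions (after 3 returned to A): A=35, B=35, C=15
Pot levels (distinct totals of non-folded players): 15, 35
Layer 1-15: 15 each from A, B, C = 15*3 = 45 chips; eligible A, B, C
Layer 16-35: 20 each from A, B = 20*2 = 40 chips; eligible A, B

Pot 1: 45 chips, eligible: A, B, C
Pot 2: 40 chips, eligible: A, B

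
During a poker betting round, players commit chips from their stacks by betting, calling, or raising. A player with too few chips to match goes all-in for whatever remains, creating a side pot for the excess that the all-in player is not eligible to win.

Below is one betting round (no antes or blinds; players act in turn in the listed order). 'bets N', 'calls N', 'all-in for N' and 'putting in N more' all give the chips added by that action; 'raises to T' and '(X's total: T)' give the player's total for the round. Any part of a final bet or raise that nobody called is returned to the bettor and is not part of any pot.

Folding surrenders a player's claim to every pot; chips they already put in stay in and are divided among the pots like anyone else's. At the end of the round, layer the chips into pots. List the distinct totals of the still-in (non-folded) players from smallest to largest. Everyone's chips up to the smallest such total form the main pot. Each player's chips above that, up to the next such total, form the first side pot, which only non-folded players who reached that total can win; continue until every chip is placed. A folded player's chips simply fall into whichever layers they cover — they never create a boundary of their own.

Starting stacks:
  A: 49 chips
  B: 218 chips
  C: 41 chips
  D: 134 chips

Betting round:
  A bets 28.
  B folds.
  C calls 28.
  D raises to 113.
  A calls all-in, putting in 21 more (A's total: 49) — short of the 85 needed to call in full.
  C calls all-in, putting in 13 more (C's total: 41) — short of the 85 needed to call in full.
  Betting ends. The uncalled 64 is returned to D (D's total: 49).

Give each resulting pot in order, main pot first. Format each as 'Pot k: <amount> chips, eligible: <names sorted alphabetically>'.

Pot 1: 123 chips, eligible: A, C, D
Pot 2: 16 chips, eligible: A, D

Derivation:
Contributions (after 64 returned to D): A=49, C=41, D=49
Folded: B
Pot levels (distinct totals of non-folded players): 41, 49
Layer 1-41: 41 each from A, C, D = 41*3 = 123 chips; eligible A, C, D
Layer 42-49: 8 each from A, D = 8*2 = 16 chips; eligible A, D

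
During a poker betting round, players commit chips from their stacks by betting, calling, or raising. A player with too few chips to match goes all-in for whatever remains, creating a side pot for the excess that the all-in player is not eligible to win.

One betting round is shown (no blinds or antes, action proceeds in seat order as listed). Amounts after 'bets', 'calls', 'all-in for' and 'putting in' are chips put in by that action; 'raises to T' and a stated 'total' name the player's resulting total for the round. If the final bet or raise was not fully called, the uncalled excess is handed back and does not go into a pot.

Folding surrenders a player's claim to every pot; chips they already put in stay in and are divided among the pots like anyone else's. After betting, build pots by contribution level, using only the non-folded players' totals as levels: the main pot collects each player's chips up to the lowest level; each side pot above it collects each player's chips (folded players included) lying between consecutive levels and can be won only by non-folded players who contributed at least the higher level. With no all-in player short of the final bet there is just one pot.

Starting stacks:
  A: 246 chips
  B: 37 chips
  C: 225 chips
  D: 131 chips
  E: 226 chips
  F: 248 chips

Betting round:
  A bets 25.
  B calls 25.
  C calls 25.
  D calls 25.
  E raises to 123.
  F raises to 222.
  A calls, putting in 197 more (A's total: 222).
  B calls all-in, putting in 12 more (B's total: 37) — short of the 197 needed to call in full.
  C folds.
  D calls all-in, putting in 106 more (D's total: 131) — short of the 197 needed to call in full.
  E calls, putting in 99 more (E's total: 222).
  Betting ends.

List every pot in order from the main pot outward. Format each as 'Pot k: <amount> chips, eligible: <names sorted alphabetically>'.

Contributions: A=222, B=37, C=25, D=131, E=222, F=222
Folded: C
Pot levels (distinct totals of non-folded players): 37, 131, 222
Layer 1-37: A 37 + B 37 + C 25 + D 37 + E 37 + F 37 = 210 chips; eligible A, B, D, E, F
Layer 38-131: 94 each from A, D, E, F = 94*4 = 376 chips; eligible A, D, E, F
Layer 132-222: 91 each from A, E, F = 91*3 = 273 chips; eligible A, E, F

Pot 1: 210 chips, eligible: A, B, D, E, F
Pot 2: 376 chips, eligible: A, D, E, F
Pot 3: 273 chips, eligible: A, E, F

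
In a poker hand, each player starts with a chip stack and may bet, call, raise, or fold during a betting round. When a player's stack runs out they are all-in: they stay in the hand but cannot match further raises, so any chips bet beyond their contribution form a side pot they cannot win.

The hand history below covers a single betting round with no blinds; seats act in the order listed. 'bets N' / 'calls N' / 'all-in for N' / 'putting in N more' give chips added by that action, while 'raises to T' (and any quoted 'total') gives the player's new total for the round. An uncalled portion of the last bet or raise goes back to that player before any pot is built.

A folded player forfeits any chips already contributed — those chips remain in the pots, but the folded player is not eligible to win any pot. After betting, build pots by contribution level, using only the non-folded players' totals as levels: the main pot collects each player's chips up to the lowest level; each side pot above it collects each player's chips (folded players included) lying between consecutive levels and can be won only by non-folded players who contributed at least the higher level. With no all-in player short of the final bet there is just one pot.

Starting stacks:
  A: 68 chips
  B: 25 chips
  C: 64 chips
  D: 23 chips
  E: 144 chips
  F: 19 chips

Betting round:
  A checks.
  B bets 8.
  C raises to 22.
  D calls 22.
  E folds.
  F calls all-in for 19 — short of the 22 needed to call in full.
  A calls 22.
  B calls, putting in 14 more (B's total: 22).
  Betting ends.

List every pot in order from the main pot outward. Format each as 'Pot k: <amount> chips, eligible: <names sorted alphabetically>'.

Pot 1: 95 chips, eligible: A, B, C, D, F
Pot 2: 12 chips, eligible: A, B, C, D

Derivation:
Contributions: A=22, B=22, C=22, D=22, F=19
Folded: E
Pot levels (distinct totals of non-folded players): 19, 22
Layer 1-19: 19 each from A, B, C, D, F = 19*5 = 95 chips; eligible A, B, C, D, F
Layer 20-22: 3 each from A, B, C, D = 3*4 = 12 chips; eligible A, B, C, D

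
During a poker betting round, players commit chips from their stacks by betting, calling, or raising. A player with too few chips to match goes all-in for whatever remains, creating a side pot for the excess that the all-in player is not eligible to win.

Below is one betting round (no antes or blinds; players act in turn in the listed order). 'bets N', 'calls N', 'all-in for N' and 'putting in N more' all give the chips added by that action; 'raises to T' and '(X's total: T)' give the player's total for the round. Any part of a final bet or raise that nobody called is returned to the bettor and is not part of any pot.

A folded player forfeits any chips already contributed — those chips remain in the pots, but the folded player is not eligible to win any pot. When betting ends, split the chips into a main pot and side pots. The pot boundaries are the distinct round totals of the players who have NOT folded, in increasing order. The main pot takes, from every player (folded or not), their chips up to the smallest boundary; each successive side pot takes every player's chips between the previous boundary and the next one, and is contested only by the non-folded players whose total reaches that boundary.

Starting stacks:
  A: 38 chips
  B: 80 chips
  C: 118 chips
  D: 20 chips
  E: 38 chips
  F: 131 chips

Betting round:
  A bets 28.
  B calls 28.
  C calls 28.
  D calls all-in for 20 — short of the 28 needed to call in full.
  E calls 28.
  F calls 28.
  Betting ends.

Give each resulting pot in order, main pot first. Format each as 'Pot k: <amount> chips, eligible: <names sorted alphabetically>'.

Contributions: A=28, B=28, C=28, D=20, E=28, F=28
Pot levels (distinct totals of non-folded players): 20, 28
Layer 1-20: 20 each from A, B, C, D, E, F = 20*6 = 120 chips; eligible A, B, C, D, E, F
Layer 21-28: 8 each from A, B, C, E, F = 8*5 = 40 chips; eligible A, B, C, E, F

Pot 1: 120 chips, eligible: A, B, C, D, E, F
Pot 2: 40 chips, eligible: A, B, C, E, F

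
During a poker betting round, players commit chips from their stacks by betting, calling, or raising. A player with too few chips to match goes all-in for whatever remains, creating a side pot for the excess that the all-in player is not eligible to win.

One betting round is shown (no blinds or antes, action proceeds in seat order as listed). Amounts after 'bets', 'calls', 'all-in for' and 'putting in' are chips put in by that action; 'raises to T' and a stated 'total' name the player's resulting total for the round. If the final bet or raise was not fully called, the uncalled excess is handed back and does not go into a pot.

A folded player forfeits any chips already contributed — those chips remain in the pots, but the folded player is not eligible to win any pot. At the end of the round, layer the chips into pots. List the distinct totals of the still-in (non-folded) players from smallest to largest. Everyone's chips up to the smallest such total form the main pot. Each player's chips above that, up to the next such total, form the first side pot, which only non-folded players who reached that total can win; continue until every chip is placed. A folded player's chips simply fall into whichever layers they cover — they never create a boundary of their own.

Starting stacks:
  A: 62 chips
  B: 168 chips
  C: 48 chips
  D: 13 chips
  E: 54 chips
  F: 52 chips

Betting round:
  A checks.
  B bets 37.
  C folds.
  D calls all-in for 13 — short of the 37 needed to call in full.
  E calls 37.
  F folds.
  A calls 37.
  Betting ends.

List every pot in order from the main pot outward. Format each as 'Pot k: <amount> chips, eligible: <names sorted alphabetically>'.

Pot 1: 52 chips, eligible: A, B, D, E
Pot 2: 72 chips, eligible: A, B, E

Derivation:
Contributions: A=37, B=37, D=13, E=37
Folded: C, F
Pot levels (distinct totals of non-folded players): 13, 37
Layer 1-13: 13 each from A, B, D, E = 13*4 = 52 chips; eligible A, B, D, E
Layer 14-37: 24 each from A, B, E = 24*3 = 72 chips; eligible A, B, E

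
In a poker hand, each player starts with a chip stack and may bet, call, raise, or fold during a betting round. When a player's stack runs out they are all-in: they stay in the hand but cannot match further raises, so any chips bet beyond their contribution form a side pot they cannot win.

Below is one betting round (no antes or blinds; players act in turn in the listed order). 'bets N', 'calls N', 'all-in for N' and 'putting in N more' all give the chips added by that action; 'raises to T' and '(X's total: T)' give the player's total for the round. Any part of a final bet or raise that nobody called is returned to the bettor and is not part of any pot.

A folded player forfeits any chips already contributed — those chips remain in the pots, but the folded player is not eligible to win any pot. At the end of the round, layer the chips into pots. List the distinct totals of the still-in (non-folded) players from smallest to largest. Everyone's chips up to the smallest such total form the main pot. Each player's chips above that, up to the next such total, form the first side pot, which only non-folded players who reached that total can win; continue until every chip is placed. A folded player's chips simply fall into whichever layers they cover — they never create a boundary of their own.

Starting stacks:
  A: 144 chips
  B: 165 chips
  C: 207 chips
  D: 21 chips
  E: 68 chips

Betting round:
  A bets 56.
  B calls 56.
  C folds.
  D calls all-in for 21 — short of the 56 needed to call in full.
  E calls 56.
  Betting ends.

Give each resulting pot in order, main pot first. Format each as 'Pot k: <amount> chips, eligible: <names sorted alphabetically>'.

Pot 1: 84 chips, eligible: A, B, D, E
Pot 2: 105 chips, eligible: A, B, E

Derivation:
Contributions: A=56, B=56, D=21, E=56
Folded: C
Pot levels (distinct totals of non-folded players): 21, 56
Layer 1-21: 21 each from A, B, D, E = 21*4 = 84 chips; eligible A, B, D, E
Layer 22-56: 35 each from A, B, E = 35*3 = 105 chips; eligible A, B, E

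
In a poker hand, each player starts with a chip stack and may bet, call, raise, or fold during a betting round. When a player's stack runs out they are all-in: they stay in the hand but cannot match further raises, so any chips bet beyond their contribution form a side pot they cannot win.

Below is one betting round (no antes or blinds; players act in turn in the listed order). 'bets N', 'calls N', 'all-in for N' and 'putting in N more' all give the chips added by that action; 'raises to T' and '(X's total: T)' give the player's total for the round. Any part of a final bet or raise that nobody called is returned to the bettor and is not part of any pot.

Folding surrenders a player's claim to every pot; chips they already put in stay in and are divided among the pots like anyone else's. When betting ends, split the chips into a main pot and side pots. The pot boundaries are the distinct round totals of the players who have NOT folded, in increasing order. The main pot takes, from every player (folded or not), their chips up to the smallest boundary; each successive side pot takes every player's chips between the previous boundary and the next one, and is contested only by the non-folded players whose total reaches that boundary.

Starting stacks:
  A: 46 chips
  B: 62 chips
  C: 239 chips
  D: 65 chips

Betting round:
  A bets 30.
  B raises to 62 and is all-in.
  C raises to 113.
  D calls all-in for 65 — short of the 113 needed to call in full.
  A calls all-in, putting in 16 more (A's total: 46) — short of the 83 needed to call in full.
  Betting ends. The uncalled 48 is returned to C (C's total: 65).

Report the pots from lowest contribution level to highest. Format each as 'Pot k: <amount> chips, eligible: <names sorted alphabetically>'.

Pot 1: 184 chips, eligible: A, B, C, D
Pot 2: 48 chips, eligible: B, C, D
Pot 3: 6 chips, eligible: C, D

Derivation:
Contributions (after 48 returned to C): A=46, B=62, C=65, D=65
Pot levels (distinct totals of non-folded players): 46, 62, 65
Layer 1-46: 46 each from A, B, C, D = 46*4 = 184 chips; eligible A, B, C, D
Layer 47-62: 16 each from B, C, D = 16*3 = 48 chips; eligible B, C, D
Layer 63-65: 3 each from C, D = 3*2 = 6 chips; eligible C, D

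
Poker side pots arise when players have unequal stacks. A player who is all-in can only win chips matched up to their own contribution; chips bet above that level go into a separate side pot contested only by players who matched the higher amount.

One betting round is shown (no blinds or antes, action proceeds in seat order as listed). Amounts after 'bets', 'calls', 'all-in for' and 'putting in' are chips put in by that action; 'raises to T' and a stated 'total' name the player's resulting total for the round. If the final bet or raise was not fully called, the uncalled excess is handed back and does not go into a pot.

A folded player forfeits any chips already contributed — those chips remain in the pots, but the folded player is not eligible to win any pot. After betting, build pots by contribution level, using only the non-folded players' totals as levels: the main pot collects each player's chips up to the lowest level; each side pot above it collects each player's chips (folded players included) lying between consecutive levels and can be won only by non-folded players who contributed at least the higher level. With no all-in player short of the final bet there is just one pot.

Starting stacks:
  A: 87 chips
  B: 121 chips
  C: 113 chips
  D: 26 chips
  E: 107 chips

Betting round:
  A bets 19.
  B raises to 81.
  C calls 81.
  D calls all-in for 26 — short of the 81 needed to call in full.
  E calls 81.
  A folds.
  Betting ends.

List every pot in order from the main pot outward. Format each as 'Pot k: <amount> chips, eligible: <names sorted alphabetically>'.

Pot 1: 123 chips, eligible: B, C, D, E
Pot 2: 165 chips, eligible: B, C, E

Derivation:
Contributions: A=19, B=81, C=81, D=26, E=81
Folded: A
Pot levels (distinct totals of non-folded players): 26, 81
Layer 1-26: A 19 + B 26 + C 26 + D 26 + E 26 = 123 chips; eligible B, C, D, E
Layer 27-81: 55 each from B, C, E = 55*3 = 165 chips; eligible B, C, E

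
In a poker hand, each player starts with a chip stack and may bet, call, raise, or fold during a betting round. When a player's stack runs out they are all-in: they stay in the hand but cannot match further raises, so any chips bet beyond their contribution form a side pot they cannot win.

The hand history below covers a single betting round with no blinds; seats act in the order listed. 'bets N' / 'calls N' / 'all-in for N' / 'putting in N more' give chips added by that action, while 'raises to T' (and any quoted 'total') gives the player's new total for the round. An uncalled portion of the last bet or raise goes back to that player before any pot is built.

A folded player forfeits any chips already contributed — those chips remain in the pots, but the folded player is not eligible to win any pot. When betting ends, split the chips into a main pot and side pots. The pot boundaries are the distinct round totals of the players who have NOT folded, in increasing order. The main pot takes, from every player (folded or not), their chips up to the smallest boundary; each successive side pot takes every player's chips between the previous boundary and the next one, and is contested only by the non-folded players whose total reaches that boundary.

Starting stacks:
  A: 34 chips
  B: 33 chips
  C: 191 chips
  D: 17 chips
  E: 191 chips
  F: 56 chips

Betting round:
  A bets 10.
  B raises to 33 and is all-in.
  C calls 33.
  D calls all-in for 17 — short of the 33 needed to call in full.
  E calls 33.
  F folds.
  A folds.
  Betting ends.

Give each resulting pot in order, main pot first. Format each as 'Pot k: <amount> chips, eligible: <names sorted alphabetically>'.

Pot 1: 78 chips, eligible: B, C, D, E
Pot 2: 48 chips, eligible: B, C, E

Derivation:
Contributions: A=10, B=33, C=33, D=17, E=33
Folded: A, F
Pot levels (distinct totals of non-folded players): 17, 33
Layer 1-17: A 10 + B 17 + C 17 + D 17 + E 17 = 78 chips; eligible B, C, D, E
Layer 18-33: 16 each from B, C, E = 16*3 = 48 chips; eligible B, C, E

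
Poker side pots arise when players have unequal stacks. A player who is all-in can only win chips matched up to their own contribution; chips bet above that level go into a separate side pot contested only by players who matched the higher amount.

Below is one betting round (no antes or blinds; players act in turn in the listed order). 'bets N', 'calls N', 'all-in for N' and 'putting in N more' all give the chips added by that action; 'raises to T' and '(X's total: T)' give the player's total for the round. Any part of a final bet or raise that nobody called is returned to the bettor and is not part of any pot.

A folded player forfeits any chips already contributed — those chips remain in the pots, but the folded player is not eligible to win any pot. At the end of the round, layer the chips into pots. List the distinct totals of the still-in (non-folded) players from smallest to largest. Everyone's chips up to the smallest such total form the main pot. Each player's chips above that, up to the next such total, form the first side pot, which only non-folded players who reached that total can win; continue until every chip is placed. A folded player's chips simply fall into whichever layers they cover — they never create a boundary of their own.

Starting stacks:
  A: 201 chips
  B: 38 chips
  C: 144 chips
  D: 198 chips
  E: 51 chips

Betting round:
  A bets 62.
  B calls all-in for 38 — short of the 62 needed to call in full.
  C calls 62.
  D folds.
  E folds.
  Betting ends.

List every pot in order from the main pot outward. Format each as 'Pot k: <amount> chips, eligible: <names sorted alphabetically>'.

Contributions: A=62, B=38, C=62
Folded: D, E
Pot levels (distinct totals of non-folded players): 38, 62
Layer 1-38: 38 each from A, B, C = 38*3 = 114 chips; eligible A, B, C
Layer 39-62: 24 each from A, C = 24*2 = 48 chips; eligible A, C

Pot 1: 114 chips, eligible: A, B, C
Pot 2: 48 chips, eligible: A, C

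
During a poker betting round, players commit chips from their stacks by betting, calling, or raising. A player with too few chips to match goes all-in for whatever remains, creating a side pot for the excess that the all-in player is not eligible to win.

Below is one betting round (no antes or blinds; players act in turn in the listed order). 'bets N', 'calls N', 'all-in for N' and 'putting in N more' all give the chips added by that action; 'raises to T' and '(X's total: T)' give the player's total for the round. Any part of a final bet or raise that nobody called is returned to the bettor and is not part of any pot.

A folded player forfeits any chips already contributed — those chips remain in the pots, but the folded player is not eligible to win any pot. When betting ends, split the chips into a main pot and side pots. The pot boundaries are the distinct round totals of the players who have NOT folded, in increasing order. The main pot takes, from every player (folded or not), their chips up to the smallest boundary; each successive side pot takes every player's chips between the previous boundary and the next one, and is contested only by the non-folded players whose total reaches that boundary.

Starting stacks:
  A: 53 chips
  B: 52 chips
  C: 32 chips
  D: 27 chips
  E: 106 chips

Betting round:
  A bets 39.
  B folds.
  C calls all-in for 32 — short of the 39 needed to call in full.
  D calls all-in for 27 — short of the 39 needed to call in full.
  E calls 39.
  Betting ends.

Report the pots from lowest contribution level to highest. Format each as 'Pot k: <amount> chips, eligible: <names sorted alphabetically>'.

Pot 1: 108 chips, eligible: A, C, D, E
Pot 2: 15 chips, eligible: A, C, E
Pot 3: 14 chips, eligible: A, E

Derivation:
Contributions: A=39, C=32, D=27, E=39
Folded: B
Pot levels (distinct totals of non-folded players): 27, 32, 39
Layer 1-27: 27 each from A, C, D, E = 27*4 = 108 chips; eligible A, C, D, E
Layer 28-32: 5 each from A, C, E = 5*3 = 15 chips; eligible A, C, E
Layer 33-39: 7 each from A, E = 7*2 = 14 chips; eligible A, E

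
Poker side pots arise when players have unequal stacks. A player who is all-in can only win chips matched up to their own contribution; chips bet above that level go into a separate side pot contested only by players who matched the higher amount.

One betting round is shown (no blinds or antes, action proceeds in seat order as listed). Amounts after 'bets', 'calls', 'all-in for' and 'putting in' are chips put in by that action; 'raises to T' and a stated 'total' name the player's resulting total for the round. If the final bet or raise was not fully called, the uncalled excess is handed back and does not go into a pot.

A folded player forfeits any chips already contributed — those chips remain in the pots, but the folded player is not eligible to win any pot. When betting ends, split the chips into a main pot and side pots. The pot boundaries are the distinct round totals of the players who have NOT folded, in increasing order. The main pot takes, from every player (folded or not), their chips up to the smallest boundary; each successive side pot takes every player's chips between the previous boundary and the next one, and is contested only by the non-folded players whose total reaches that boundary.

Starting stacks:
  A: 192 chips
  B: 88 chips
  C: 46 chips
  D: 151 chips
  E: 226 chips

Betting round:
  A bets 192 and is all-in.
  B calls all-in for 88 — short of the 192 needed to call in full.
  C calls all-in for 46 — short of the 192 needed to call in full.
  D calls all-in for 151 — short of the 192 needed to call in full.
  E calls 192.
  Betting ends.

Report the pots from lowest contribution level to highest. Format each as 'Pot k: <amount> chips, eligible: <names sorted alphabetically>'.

Pot 1: 230 chips, eligible: A, B, C, D, E
Pot 2: 168 chips, eligible: A, B, D, E
Pot 3: 189 chips, eligible: A, D, E
Pot 4: 82 chips, eligible: A, E

Derivation:
Contributions: A=192, B=88, C=46, D=151, E=192
Pot levels (distinct totals of non-folded players): 46, 88, 151, 192
Layer 1-46: 46 each from A, B, C, D, E = 46*5 = 230 chips; eligible A, B, C, D, E
Layer 47-88: 42 each from A, B, D, E = 42*4 = 168 chips; eligible A, B, D, E
Layer 89-151: 63 each from A, D, E = 63*3 = 189 chips; eligible A, D, E
Layer 152-192: 41 each from A, E = 41*2 = 82 chips; eligible A, E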